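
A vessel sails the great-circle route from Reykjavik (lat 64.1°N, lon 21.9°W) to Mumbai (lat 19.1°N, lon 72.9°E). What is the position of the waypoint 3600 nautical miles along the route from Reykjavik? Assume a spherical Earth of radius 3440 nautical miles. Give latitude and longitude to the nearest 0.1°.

From cos δ = sin φ₁ sin φ₂ + cos φ₁ cos φ₂ cos Δλ, the central angle is δ ≈ 1.308 rad (74.9°). The total great-circle distance is δ·R ≈ 1.308 × 3440 ≈ 4499 nmi, so the target fraction is f = 3600/4499 ≈ 0.800.
Interpolate at f ≈ 0.800 with slerp weights a = sin((1−f)δ)/sin δ ≈ 0.268, b = sin(fδ)/sin δ ≈ 0.896.
p = a·p₁ + b·p₂ ≈ (0.358, 0.766, 0.534); φ = arcsin(p_z) ≈ 32.29°, λ = atan2(p_y, p_x) ≈ 64.98°.

≈ lat 32.3°N, lon 65.0°E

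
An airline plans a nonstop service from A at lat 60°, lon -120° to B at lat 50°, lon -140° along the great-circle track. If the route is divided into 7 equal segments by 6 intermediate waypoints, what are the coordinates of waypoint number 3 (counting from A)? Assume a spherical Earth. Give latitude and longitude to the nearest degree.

Convert each endpoint to a unit vector on the sphere (x = cos φ cos λ, y = cos φ sin λ, z = sin φ).
The central angle between the endpoints is δ = arccos(p₁·p₂) ≈ 0.264 rad (15.1°).
Interpolate at f = 3/7 with slerp weights a = sin((1−f)δ)/sin δ ≈ 0.576, b = sin(fδ)/sin δ ≈ 0.433.
p = a·p₁ + b·p₂ ≈ (-0.357, -0.428, 0.830); φ = arcsin(p_z) ≈ 56.12°, λ = atan2(p_y, p_x) ≈ -129.82°.

≈ lat 56°, lon -130°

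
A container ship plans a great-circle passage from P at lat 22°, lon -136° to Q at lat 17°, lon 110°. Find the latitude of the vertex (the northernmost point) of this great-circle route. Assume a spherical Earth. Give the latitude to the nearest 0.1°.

The great circle lies in the plane with unit normal n̂ = (p₁ × p₂)/|p₁ × p₂|.
Here n̂_z ≈ -0.837; the vertex latitude is φ_max = arccos|n̂_z| ≈ 33.2°.

≈ 33.2°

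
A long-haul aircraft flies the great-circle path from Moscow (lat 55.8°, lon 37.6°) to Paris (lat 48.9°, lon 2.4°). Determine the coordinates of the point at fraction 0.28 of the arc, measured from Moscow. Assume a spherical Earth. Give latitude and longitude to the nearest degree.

≈ lat 55°, lon 27°

From cos δ = sin φ₁ sin φ₂ + cos φ₁ cos φ₂ cos Δλ, the central angle is δ ≈ 0.389 rad (22.3°).
Interpolate at f = 0.28 with slerp weights a = sin((1−f)δ)/sin δ ≈ 0.729, b = sin(fδ)/sin δ ≈ 0.287.
p = a·p₁ + b·p₂ ≈ (0.513, 0.258, 0.819); φ = arcsin(p_z) ≈ 54.97°, λ = atan2(p_y, p_x) ≈ 26.69°.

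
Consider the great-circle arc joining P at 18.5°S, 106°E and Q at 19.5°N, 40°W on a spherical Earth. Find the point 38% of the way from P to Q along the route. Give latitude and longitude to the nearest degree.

From cos δ = sin φ₁ sin φ₂ + cos φ₁ cos φ₂ cos Δλ, the central angle is δ ≈ 2.581 rad (147.9°).
Interpolate at f = 0.38 with slerp weights a = sin((1−f)δ)/sin δ ≈ 1.880, b = sin(fδ)/sin δ ≈ 1.563.
p = a·p₁ + b·p₂ ≈ (0.637, 0.767, -0.075); φ = arcsin(p_z) ≈ -4.29°, λ = atan2(p_y, p_x) ≈ 50.28°.

≈ 4°S, 50°E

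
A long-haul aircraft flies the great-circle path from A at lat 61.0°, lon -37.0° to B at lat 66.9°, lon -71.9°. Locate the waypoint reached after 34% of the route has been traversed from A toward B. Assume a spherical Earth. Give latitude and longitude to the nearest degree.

Convert each endpoint to a unit vector on the sphere (x = cos φ cos λ, y = cos φ sin λ, z = sin φ).
The central angle between the endpoints is δ = arccos(p₁·p₂) ≈ 0.282 rad (16.2°).
Interpolate at f = 0.34 with slerp weights a = sin((1−f)δ)/sin δ ≈ 0.665, b = sin(fδ)/sin δ ≈ 0.344.
p = a·p₁ + b·p₂ ≈ (0.299, -0.322, 0.898); φ = arcsin(p_z) ≈ 63.90°, λ = atan2(p_y, p_x) ≈ -47.11°.

≈ lat 64°, lon -47°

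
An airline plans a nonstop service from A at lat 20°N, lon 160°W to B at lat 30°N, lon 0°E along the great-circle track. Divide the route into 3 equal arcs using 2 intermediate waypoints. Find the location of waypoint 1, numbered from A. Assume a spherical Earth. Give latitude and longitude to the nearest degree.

The haversine formula gives a central angle δ ≈ 2.206 rad (126.4°) between the endpoints.
Interpolate at f = 1/3 with slerp weights a = sin((1−f)δ)/sin δ ≈ 1.237, b = sin(fδ)/sin δ ≈ 0.834.
p = a·p₁ + b·p₂ ≈ (-0.370, -0.397, 0.840); φ = arcsin(p_z) ≈ 57.12°, λ = atan2(p_y, p_x) ≈ -132.94°.

≈ lat 57°N, lon 133°W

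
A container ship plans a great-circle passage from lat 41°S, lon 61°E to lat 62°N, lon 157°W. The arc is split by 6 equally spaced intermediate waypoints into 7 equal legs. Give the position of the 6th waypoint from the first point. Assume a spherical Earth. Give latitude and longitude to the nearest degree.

The haversine formula gives a central angle δ ≈ 2.603 rad (149.1°) between the endpoints.
Interpolate at f = 6/7 with slerp weights a = sin((1−f)δ)/sin δ ≈ 0.708, b = sin(fδ)/sin δ ≈ 1.540.
p = a·p₁ + b·p₂ ≈ (-0.406, 0.185, 0.895); φ = arcsin(p_z) ≈ 63.48°, λ = atan2(p_y, p_x) ≈ 155.49°.

≈ lat 63°N, lon 155°E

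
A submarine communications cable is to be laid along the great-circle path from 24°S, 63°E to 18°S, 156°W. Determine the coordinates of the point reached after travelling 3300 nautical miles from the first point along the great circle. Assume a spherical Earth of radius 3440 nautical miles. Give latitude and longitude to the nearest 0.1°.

≈ 49.1°S, 126.5°E

Convert each endpoint to a unit vector on the sphere (x = cos φ cos λ, y = cos φ sin λ, z = sin φ).
The central angle between the endpoints is δ = arccos(p₁·p₂) ≈ 2.153 rad (123.3°). The total great-circle distance is δ·R ≈ 2.153 × 3440 ≈ 7405 nmi, so the target fraction is f = 3300/7405 ≈ 0.446.
Interpolate at f ≈ 0.446 with slerp weights a = sin((1−f)δ)/sin δ ≈ 1.113, b = sin(fδ)/sin δ ≈ 0.980.
p = a·p₁ + b·p₂ ≈ (-0.390, 0.527, -0.755); φ = arcsin(p_z) ≈ -49.06°, λ = atan2(p_y, p_x) ≈ 126.53°.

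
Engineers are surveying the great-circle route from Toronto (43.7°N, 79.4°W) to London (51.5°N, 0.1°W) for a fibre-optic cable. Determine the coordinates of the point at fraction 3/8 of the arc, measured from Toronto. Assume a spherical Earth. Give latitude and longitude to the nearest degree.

Convert each endpoint to a unit vector on the sphere (x = cos φ cos λ, y = cos φ sin λ, z = sin φ).
The central angle between the endpoints is δ = arccos(p₁·p₂) ≈ 0.897 rad (51.4°).
Interpolate at f = 3/8 with slerp weights a = sin((1−f)δ)/sin δ ≈ 0.680, b = sin(fδ)/sin δ ≈ 0.422.
p = a·p₁ + b·p₂ ≈ (0.353, -0.484, 0.801); φ = arcsin(p_z) ≈ 53.18°, λ = atan2(p_y, p_x) ≈ -53.86°.

≈ (53°N, 54°W)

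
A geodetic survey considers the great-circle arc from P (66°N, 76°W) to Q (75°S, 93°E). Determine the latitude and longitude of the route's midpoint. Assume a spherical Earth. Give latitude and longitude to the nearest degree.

≈ (18°S, 58°W)

Write both endpoints as unit vectors p₁, p₂ with components (cos φ cos λ, cos φ sin λ, sin φ).
The central angle between the endpoints is δ = arccos(p₁·p₂) ≈ 2.973 rad (170.3°).
Interpolate at f = 1/2 with slerp weights a = sin((1−f)δ)/sin δ ≈ 5.924, b = sin(fδ)/sin δ ≈ 5.924.
p = a·p₁ + b·p₂ ≈ (0.503, -0.807, -0.310); φ = arcsin(p_z) ≈ -18.08°, λ = atan2(p_y, p_x) ≈ -58.08°.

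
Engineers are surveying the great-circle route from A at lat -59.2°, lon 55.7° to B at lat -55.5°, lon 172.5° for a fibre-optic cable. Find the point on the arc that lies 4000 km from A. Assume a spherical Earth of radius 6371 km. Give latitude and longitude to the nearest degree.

≈ lat -69°, lon 143°

Convert each endpoint to a unit vector on the sphere (x = cos φ cos λ, y = cos φ sin λ, z = sin φ).
The central angle between the endpoints is δ = arccos(p₁·p₂) ≈ 0.956 rad (54.8°). The total great-circle distance is δ·R ≈ 0.956 × 6371 ≈ 6088 km, so the target fraction is f = 4000/6088 ≈ 0.657.
Interpolate at f ≈ 0.657 with slerp weights a = sin((1−f)δ)/sin δ ≈ 0.394, b = sin(fδ)/sin δ ≈ 0.719.
p = a·p₁ + b·p₂ ≈ (-0.290, 0.220, -0.931); φ = arcsin(p_z) ≈ -68.65°, λ = atan2(p_y, p_x) ≈ 142.84°.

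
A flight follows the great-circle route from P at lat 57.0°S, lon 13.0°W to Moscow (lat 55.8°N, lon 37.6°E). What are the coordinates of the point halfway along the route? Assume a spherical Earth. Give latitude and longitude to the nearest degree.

≈ lat 1°S, lon 13°E

Write both endpoints as unit vectors p₁, p₂ with components (cos φ cos λ, cos φ sin λ, sin φ).
The central angle between the endpoints is δ = arccos(p₁·p₂) ≈ 2.094 rad (120.0°).
Interpolate at f = 1/2 with slerp weights a = sin((1−f)δ)/sin δ ≈ 0.999, b = sin(fδ)/sin δ ≈ 0.999.
p = a·p₁ + b·p₂ ≈ (0.975, 0.220, -0.012); φ = arcsin(p_z) ≈ -0.66°, λ = atan2(p_y, p_x) ≈ 12.73°.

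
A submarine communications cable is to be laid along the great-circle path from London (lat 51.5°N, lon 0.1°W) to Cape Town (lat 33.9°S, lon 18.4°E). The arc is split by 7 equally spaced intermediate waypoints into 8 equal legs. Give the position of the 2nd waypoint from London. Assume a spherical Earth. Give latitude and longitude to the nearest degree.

≈ lat 30°N, lon 6°E

From cos δ = sin φ₁ sin φ₂ + cos φ₁ cos φ₂ cos Δλ, the central angle is δ ≈ 1.517 rad (86.9°).
Interpolate at f = 2/8 with slerp weights a = sin((1−f)δ)/sin δ ≈ 0.909, b = sin(fδ)/sin δ ≈ 0.371.
p = a·p₁ + b·p₂ ≈ (0.858, 0.096, 0.505); φ = arcsin(p_z) ≈ 30.31°, λ = atan2(p_y, p_x) ≈ 6.40°.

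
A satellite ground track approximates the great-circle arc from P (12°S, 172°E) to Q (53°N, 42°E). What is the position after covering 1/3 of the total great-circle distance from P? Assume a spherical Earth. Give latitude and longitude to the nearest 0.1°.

The haversine formula gives a central angle δ ≈ 2.147 rad (123.0°) between the endpoints.
Interpolate at f = 1/3 with slerp weights a = sin((1−f)δ)/sin δ ≈ 1.181, b = sin(fδ)/sin δ ≈ 0.782.
p = a·p₁ + b·p₂ ≈ (-0.794, 0.476, 0.379); φ = arcsin(p_z) ≈ 22.28°, λ = atan2(p_y, p_x) ≈ 149.07°.

≈ (22.3°N, 149.1°E)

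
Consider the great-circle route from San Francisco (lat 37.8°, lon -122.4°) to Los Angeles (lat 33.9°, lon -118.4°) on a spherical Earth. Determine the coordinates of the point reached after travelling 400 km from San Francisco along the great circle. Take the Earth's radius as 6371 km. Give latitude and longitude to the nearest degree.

Convert each endpoint to a unit vector on the sphere (x = cos φ cos λ, y = cos φ sin λ, z = sin φ).
The central angle between the endpoints is δ = arccos(p₁·p₂) ≈ 0.088 rad (5.1°). The total great-circle distance is δ·R ≈ 0.088 × 6371 ≈ 564 km, so the target fraction is f = 400/564 ≈ 0.709.
Interpolate at f ≈ 0.709 with slerp weights a = sin((1−f)δ)/sin δ ≈ 0.291, b = sin(fδ)/sin δ ≈ 0.710.
p = a·p₁ + b·p₂ ≈ (-0.403, -0.712, 0.574); φ = arcsin(p_z) ≈ 35.05°, λ = atan2(p_y, p_x) ≈ -119.52°.

≈ lat 35°, lon -120°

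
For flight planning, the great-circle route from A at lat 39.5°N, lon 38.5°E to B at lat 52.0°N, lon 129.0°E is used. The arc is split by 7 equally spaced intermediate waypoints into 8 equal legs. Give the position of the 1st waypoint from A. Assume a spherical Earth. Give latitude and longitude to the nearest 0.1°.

Convert each endpoint to a unit vector on the sphere (x = cos φ cos λ, y = cos φ sin λ, z = sin φ).
The central angle between the endpoints is δ = arccos(p₁·p₂) ≈ 1.051 rad (60.2°).
Interpolate at f = 1/8 with slerp weights a = sin((1−f)δ)/sin δ ≈ 0.916, b = sin(fδ)/sin δ ≈ 0.151.
p = a·p₁ + b·p₂ ≈ (0.495, 0.512, 0.702); φ = arcsin(p_z) ≈ 44.57°, λ = atan2(p_y, p_x) ≈ 45.99°.

≈ lat 44.6°N, lon 46.0°E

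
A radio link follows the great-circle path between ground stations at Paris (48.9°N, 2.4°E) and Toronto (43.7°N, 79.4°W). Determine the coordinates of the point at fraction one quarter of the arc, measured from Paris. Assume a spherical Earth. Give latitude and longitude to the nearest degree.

Write both endpoints as unit vectors p₁, p₂ with components (cos φ cos λ, cos φ sin λ, sin φ).
The central angle between the endpoints is δ = arccos(p₁·p₂) ≈ 0.942 rad (54.0°).
Interpolate at f = 1/4 with slerp weights a = sin((1−f)δ)/sin δ ≈ 0.803, b = sin(fδ)/sin δ ≈ 0.288.
p = a·p₁ + b·p₂ ≈ (0.566, -0.183, 0.804); φ = arcsin(p_z) ≈ 53.53°, λ = atan2(p_y, p_x) ≈ -17.92°.

≈ 54°N, 18°W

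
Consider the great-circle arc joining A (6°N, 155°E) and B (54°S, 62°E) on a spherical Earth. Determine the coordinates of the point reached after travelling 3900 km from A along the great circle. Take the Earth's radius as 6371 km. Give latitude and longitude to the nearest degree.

≈ (22°S, 134°E)

Write both endpoints as unit vectors p₁, p₂ with components (cos φ cos λ, cos φ sin λ, sin φ).
The central angle between the endpoints is δ = arccos(p₁·p₂) ≈ 1.686 rad (96.6°). The total great-circle distance is δ·R ≈ 1.686 × 6371 ≈ 10743 km, so the target fraction is f = 3900/10743 ≈ 0.363.
Interpolate at f ≈ 0.363 with slerp weights a = sin((1−f)δ)/sin δ ≈ 0.885, b = sin(fδ)/sin δ ≈ 0.578.
p = a·p₁ + b·p₂ ≈ (-0.638, 0.672, -0.375); φ = arcsin(p_z) ≈ -22.05°, λ = atan2(p_y, p_x) ≈ 133.51°.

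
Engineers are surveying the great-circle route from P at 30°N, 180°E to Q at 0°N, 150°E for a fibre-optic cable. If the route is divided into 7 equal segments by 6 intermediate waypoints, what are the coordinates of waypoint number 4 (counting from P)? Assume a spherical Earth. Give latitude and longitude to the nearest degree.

≈ 13°N, 162°E

Write both endpoints as unit vectors p₁, p₂ with components (cos φ cos λ, cos φ sin λ, sin φ).
The central angle between the endpoints is δ = arccos(p₁·p₂) ≈ 0.723 rad (41.4°).
Interpolate at f = 4/7 with slerp weights a = sin((1−f)δ)/sin δ ≈ 0.461, b = sin(fδ)/sin δ ≈ 0.607.
p = a·p₁ + b·p₂ ≈ (-0.925, 0.303, 0.230); φ = arcsin(p_z) ≈ 13.32°, λ = atan2(p_y, p_x) ≈ 161.83°.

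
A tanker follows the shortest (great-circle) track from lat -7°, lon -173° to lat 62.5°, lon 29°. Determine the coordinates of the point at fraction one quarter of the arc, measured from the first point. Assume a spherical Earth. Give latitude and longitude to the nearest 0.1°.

Write both endpoints as unit vectors p₁, p₂ with components (cos φ cos λ, cos φ sin λ, sin φ).
The central angle between the endpoints is δ = arccos(p₁·p₂) ≈ 2.133 rad (122.2°).
Interpolate at f = 1/4 with slerp weights a = sin((1−f)δ)/sin δ ≈ 1.181, b = sin(fδ)/sin δ ≈ 0.601.
p = a·p₁ + b·p₂ ≈ (-0.921, -0.008, 0.389); φ = arcsin(p_z) ≈ 22.89°, λ = atan2(p_y, p_x) ≈ -179.48°.

≈ lat 22.9°, lon -179.5°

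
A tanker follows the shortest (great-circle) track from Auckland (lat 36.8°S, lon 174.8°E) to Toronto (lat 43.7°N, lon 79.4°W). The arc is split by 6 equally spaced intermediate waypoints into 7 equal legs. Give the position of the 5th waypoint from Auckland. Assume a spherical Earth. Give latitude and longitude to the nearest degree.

≈ lat 25°N, lon 116°W

The haversine formula gives a central angle δ ≈ 2.179 rad (124.9°) between the endpoints.
Interpolate at f = 5/7 with slerp weights a = sin((1−f)δ)/sin δ ≈ 0.711, b = sin(fδ)/sin δ ≈ 1.218.
p = a·p₁ + b·p₂ ≈ (-0.405, -0.814, 0.416); φ = arcsin(p_z) ≈ 24.59°, λ = atan2(p_y, p_x) ≈ -116.42°.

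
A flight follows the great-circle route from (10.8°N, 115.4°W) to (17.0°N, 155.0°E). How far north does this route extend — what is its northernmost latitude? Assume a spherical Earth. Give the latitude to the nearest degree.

The great circle lies in the plane with unit normal n̂ = (p₁ × p₂)/|p₁ × p₂|.
Here n̂_z ≈ -0.941; the vertex latitude is φ_max = arccos|n̂_z| ≈ 19.8°.

≈ 20°N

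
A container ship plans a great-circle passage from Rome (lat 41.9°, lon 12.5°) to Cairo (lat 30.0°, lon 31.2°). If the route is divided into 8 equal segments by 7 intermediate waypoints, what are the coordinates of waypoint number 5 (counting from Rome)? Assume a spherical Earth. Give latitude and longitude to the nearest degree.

≈ lat 35°, lon 25°

Convert each endpoint to a unit vector on the sphere (x = cos φ cos λ, y = cos φ sin λ, z = sin φ).
The central angle between the endpoints is δ = arccos(p₁·p₂) ≈ 0.335 rad (19.2°).
Interpolate at f = 5/8 with slerp weights a = sin((1−f)δ)/sin δ ≈ 0.381, b = sin(fδ)/sin δ ≈ 0.632.
p = a·p₁ + b·p₂ ≈ (0.745, 0.345, 0.571); φ = arcsin(p_z) ≈ 34.79°, λ = atan2(p_y, p_x) ≈ 24.84°.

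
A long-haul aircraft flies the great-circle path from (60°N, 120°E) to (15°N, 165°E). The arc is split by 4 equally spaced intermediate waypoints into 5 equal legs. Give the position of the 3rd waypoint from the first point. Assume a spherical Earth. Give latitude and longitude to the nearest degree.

The haversine formula gives a central angle δ ≈ 0.970 rad (55.6°) between the endpoints.
Interpolate at f = 3/5 with slerp weights a = sin((1−f)δ)/sin δ ≈ 0.459, b = sin(fδ)/sin δ ≈ 0.666.
p = a·p₁ + b·p₂ ≈ (-0.736, 0.365, 0.570); φ = arcsin(p_z) ≈ 34.72°, λ = atan2(p_y, p_x) ≈ 153.62°.

≈ (35°N, 154°E)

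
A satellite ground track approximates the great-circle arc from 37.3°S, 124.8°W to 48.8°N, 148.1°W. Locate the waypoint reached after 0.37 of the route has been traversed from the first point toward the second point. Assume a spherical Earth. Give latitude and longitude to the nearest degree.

Write both endpoints as unit vectors p₁, p₂ with components (cos φ cos λ, cos φ sin λ, sin φ).
The central angle between the endpoints is δ = arccos(p₁·p₂) ≈ 1.546 rad (88.6°).
Interpolate at f = 0.37 with slerp weights a = sin((1−f)δ)/sin δ ≈ 0.827, b = sin(fδ)/sin δ ≈ 0.541.
p = a·p₁ + b·p₂ ≈ (-0.678, -0.729, -0.094); φ = arcsin(p_z) ≈ -5.39°, λ = atan2(p_y, p_x) ≈ -132.94°.

≈ 5°S, 133°W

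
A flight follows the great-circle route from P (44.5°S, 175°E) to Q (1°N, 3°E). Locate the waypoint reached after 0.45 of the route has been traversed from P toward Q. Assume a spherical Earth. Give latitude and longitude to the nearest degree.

The haversine formula gives a central angle δ ≈ 2.372 rad (135.9°) between the endpoints.
Interpolate at f = 0.45 with slerp weights a = sin((1−f)δ)/sin δ ≈ 1.387, b = sin(fδ)/sin δ ≈ 1.259.
p = a·p₁ + b·p₂ ≈ (0.272, 0.152, -0.950); φ = arcsin(p_z) ≈ -71.85°, λ = atan2(p_y, p_x) ≈ 29.23°.

≈ (72°S, 29°E)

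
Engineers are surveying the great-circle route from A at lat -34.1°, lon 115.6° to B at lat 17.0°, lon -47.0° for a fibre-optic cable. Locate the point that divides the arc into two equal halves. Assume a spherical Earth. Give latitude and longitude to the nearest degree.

Write both endpoints as unit vectors p₁, p₂ with components (cos φ cos λ, cos φ sin λ, sin φ).
The central angle between the endpoints is δ = arccos(p₁·p₂) ≈ 2.738 rad (156.9°).
Interpolate at f = 1/2 with slerp weights a = sin((1−f)δ)/sin δ ≈ 2.493, b = sin(fδ)/sin δ ≈ 2.493.
p = a·p₁ + b·p₂ ≈ (0.734, 0.118, -0.669); φ = arcsin(p_z) ≈ -41.98°, λ = atan2(p_y, p_x) ≈ 9.14°.

≈ lat -42°, lon 9°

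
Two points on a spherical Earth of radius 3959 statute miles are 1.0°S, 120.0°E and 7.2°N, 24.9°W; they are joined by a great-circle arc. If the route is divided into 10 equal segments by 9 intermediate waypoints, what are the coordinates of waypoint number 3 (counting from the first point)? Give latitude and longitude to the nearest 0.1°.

≈ 6.8°N, 77.3°E

Convert each endpoint to a unit vector on the sphere (x = cos φ cos λ, y = cos φ sin λ, z = sin φ).
The central angle between the endpoints is δ = arccos(p₁·p₂) ≈ 2.521 rad (144.5°).
Interpolate at f = 3/10 with slerp weights a = sin((1−f)δ)/sin δ ≈ 1.688, b = sin(fδ)/sin δ ≈ 1.181.
p = a·p₁ + b·p₂ ≈ (0.219, 0.969, 0.119); φ = arcsin(p_z) ≈ 6.81°, λ = atan2(p_y, p_x) ≈ 77.28°.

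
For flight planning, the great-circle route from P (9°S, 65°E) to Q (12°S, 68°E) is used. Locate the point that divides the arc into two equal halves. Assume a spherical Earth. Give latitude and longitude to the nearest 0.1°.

Convert each endpoint to a unit vector on the sphere (x = cos φ cos λ, y = cos φ sin λ, z = sin φ).
The central angle between the endpoints is δ = arccos(p₁·p₂) ≈ 0.073 rad (4.2°).
Interpolate at f = 1/2 with slerp weights a = sin((1−f)δ)/sin δ ≈ 0.500, b = sin(fδ)/sin δ ≈ 0.500.
p = a·p₁ + b·p₂ ≈ (0.392, 0.902, -0.182); φ = arcsin(p_z) ≈ -10.50°, λ = atan2(p_y, p_x) ≈ 66.49°.

≈ (10.5°S, 66.5°E)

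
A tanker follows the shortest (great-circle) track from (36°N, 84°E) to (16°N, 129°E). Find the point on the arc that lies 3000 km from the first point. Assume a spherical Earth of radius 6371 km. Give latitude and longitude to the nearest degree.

From cos δ = sin φ₁ sin φ₂ + cos φ₁ cos φ₂ cos Δλ, the central angle is δ ≈ 0.779 rad (44.6°). The total great-circle distance is δ·R ≈ 0.779 × 6371 ≈ 4960 km, so the target fraction is f = 3000/4960 ≈ 0.605.
Interpolate at f ≈ 0.605 with slerp weights a = sin((1−f)δ)/sin δ ≈ 0.431, b = sin(fδ)/sin δ ≈ 0.646.
p = a·p₁ + b·p₂ ≈ (-0.354, 0.830, 0.432); φ = arcsin(p_z) ≈ 25.57°, λ = atan2(p_y, p_x) ≈ 113.13°.

≈ (26°N, 113°E)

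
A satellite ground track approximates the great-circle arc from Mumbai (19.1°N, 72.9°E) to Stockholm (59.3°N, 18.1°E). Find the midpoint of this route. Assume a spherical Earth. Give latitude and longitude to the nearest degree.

Write both endpoints as unit vectors p₁, p₂ with components (cos φ cos λ, cos φ sin λ, sin φ).
The central angle between the endpoints is δ = arccos(p₁·p₂) ≈ 0.977 rad (56.0°).
Interpolate at f = 1/2 with slerp weights a = sin((1−f)δ)/sin δ ≈ 0.566, b = sin(fδ)/sin δ ≈ 0.566.
p = a·p₁ + b·p₂ ≈ (0.432, 0.601, 0.672); φ = arcsin(p_z) ≈ 42.23°, λ = atan2(p_y, p_x) ≈ 54.29°.

≈ (42°N, 54°E)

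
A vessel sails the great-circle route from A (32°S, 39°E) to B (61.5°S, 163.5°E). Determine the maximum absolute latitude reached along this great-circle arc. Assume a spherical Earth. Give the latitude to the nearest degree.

The great circle lies in the plane with unit normal n̂ = (p₁ × p₂)/|p₁ × p₂|.
Here n̂_z ≈ +0.343; the vertex latitude is φ_max = arccos|n̂_z| ≈ 69.9°.
Check via Clairaut: cos φ_max = |cos φ₁| · sin C = cos(32.0°)·sin(156.1°) ≈ 0.343, again giving ≈ 69.9°.

≈ 70°S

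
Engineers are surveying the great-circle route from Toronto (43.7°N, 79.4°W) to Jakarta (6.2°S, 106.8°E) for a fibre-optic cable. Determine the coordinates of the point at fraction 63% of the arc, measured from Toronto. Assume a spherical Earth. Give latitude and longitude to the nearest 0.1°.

≈ 45.8°N, 115.1°E

Write both endpoints as unit vectors p₁, p₂ with components (cos φ cos λ, cos φ sin λ, sin φ).
The central angle between the endpoints is δ = arccos(p₁·p₂) ≈ 2.480 rad (142.1°).
Interpolate at f = 0.63 with slerp weights a = sin((1−f)δ)/sin δ ≈ 1.293, b = sin(fδ)/sin δ ≈ 1.628.
p = a·p₁ + b·p₂ ≈ (-0.296, 0.631, 0.718); φ = arcsin(p_z) ≈ 45.85°, λ = atan2(p_y, p_x) ≈ 115.13°.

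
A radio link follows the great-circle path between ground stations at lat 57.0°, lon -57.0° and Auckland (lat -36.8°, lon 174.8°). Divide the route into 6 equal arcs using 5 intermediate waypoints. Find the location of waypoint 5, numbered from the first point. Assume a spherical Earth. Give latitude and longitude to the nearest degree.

Write both endpoints as unit vectors p₁, p₂ with components (cos φ cos λ, cos φ sin λ, sin φ).
The central angle between the endpoints is δ = arccos(p₁·p₂) ≈ 2.453 rad (140.5°).
Interpolate at f = 5/6 with slerp weights a = sin((1−f)δ)/sin δ ≈ 0.626, b = sin(fδ)/sin δ ≈ 1.401.
p = a·p₁ + b·p₂ ≈ (-0.931, -0.184, -0.314); φ = arcsin(p_z) ≈ -18.32°, λ = atan2(p_y, p_x) ≈ -168.82°.

≈ lat -18°, lon -169°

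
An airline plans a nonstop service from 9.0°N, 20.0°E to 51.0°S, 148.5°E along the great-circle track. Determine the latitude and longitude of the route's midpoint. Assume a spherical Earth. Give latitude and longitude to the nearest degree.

Convert each endpoint to a unit vector on the sphere (x = cos φ cos λ, y = cos φ sin λ, z = sin φ).
The central angle between the endpoints is δ = arccos(p₁·p₂) ≈ 2.104 rad (120.6°).
Interpolate at f = 1/2 with slerp weights a = sin((1−f)δ)/sin δ ≈ 1.009, b = sin(fδ)/sin δ ≈ 1.009.
p = a·p₁ + b·p₂ ≈ (0.395, 0.672, -0.626); φ = arcsin(p_z) ≈ -38.76°, λ = atan2(p_y, p_x) ≈ 59.57°.

≈ 39°S, 60°E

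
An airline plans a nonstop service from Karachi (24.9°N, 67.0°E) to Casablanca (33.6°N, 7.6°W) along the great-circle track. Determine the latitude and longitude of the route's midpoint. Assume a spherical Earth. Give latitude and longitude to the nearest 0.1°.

From cos δ = sin φ₁ sin φ₂ + cos φ₁ cos φ₂ cos Δλ, the central angle is δ ≈ 1.122 rad (64.3°).
Interpolate at f = 1/2 with slerp weights a = sin((1−f)δ)/sin δ ≈ 0.591, b = sin(fδ)/sin δ ≈ 0.591.
p = a·p₁ + b·p₂ ≈ (0.697, 0.428, 0.575); φ = arcsin(p_z) ≈ 35.13°, λ = atan2(p_y, p_x) ≈ 31.56°.

≈ (35.1°N, 31.6°E)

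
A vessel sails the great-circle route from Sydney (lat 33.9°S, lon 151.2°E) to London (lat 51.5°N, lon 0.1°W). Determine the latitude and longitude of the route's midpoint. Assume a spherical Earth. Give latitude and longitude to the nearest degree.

The haversine formula gives a central angle δ ≈ 2.668 rad (152.8°) between the endpoints.
Interpolate at f = 1/2 with slerp weights a = sin((1−f)δ)/sin δ ≈ 2.129, b = sin(fδ)/sin δ ≈ 2.129.
p = a·p₁ + b·p₂ ≈ (-0.223, 0.849, 0.479); φ = arcsin(p_z) ≈ 28.61°, λ = atan2(p_y, p_x) ≈ 104.73°.

≈ lat 29°N, lon 105°E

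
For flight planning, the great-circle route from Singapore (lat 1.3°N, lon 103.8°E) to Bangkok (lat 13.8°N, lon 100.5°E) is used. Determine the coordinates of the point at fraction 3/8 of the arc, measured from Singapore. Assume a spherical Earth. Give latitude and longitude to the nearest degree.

Convert each endpoint to a unit vector on the sphere (x = cos φ cos λ, y = cos φ sin λ, z = sin φ).
The central angle between the endpoints is δ = arccos(p₁·p₂) ≈ 0.225 rad (12.9°).
Interpolate at f = 3/8 with slerp weights a = sin((1−f)δ)/sin δ ≈ 0.628, b = sin(fδ)/sin δ ≈ 0.378.
p = a·p₁ + b·p₂ ≈ (-0.217, 0.971, 0.104); φ = arcsin(p_z) ≈ 5.99°, λ = atan2(p_y, p_x) ≈ 102.58°.

≈ lat 6°N, lon 103°E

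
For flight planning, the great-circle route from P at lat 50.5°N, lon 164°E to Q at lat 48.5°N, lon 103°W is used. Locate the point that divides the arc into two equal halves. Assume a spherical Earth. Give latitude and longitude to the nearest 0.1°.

From cos δ = sin φ₁ sin φ₂ + cos φ₁ cos φ₂ cos Δλ, the central angle is δ ≈ 0.981 rad (56.2°).
Interpolate at f = 1/2 with slerp weights a = sin((1−f)δ)/sin δ ≈ 0.567, b = sin(fδ)/sin δ ≈ 0.567.
p = a·p₁ + b·p₂ ≈ (-0.431, -0.267, 0.862); φ = arcsin(p_z) ≈ 59.54°, λ = atan2(p_y, p_x) ≈ -148.27°.

≈ lat 59.5°N, lon 148.3°W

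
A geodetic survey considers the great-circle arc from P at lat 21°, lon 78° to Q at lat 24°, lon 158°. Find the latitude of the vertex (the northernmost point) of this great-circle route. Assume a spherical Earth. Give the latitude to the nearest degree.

≈ 29°

The great circle lies in the plane with unit normal n̂ = (p₁ × p₂)/|p₁ × p₂|.
Here n̂_z ≈ +0.879; the vertex latitude is φ_max = arccos|n̂_z| ≈ 28.5°.
Check via Clairaut: cos φ_max = |cos φ₁| · sin C = cos(21.0°)·sin(70.3°) ≈ 0.879, again giving ≈ 28.5°.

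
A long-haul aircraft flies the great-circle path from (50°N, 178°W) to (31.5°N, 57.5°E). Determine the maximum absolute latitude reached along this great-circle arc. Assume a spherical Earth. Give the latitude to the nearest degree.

≈ 63°N

The great circle lies in the plane with unit normal n̂ = (p₁ × p₂)/|p₁ × p₂|.
Here n̂_z ≈ -0.454; the vertex latitude is φ_max = arccos|n̂_z| ≈ 63.0°.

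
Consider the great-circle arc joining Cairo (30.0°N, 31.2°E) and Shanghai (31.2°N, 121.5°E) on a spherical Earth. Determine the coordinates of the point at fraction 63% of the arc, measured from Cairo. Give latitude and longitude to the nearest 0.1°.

≈ (39.5°N, 88.7°E)

Write both endpoints as unit vectors p₁, p₂ with components (cos φ cos λ, cos φ sin λ, sin φ).
The central angle between the endpoints is δ = arccos(p₁·p₂) ≈ 1.313 rad (75.2°).
Interpolate at f = 0.63 with slerp weights a = sin((1−f)δ)/sin δ ≈ 0.483, b = sin(fδ)/sin δ ≈ 0.761.
p = a·p₁ + b·p₂ ≈ (0.017, 0.772, 0.636); φ = arcsin(p_z) ≈ 39.47°, λ = atan2(p_y, p_x) ≈ 88.70°.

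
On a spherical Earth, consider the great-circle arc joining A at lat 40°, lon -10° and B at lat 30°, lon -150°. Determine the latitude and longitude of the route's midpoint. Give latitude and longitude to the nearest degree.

Write both endpoints as unit vectors p₁, p₂ with components (cos φ cos λ, cos φ sin λ, sin φ).
The central angle between the endpoints is δ = arccos(p₁·p₂) ≈ 1.759 rad (100.8°).
Interpolate at f = 1/2 with slerp weights a = sin((1−f)δ)/sin δ ≈ 0.784, b = sin(fδ)/sin δ ≈ 0.784.
p = a·p₁ + b·p₂ ≈ (0.003, -0.444, 0.896); φ = arcsin(p_z) ≈ 63.65°, λ = atan2(p_y, p_x) ≈ -89.55°.

≈ lat 64°, lon -90°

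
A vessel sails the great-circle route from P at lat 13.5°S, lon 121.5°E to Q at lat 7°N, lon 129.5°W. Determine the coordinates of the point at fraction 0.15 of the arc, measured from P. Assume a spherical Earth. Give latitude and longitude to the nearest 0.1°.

≈ lat 12.2°S, lon 138.4°E

Write both endpoints as unit vectors p₁, p₂ with components (cos φ cos λ, cos φ sin λ, sin φ).
The central angle between the endpoints is δ = arccos(p₁·p₂) ≈ 1.921 rad (110.0°).
Interpolate at f = 0.15 with slerp weights a = sin((1−f)δ)/sin δ ≈ 1.062, b = sin(fδ)/sin δ ≈ 0.302.
p = a·p₁ + b·p₂ ≈ (-0.731, 0.649, -0.211); φ = arcsin(p_z) ≈ -12.19°, λ = atan2(p_y, p_x) ≈ 138.38°.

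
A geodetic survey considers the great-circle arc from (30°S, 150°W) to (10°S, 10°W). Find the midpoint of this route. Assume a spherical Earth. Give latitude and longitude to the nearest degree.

Write both endpoints as unit vectors p₁, p₂ with components (cos φ cos λ, cos φ sin λ, sin φ).
The central angle between the endpoints is δ = arccos(p₁·p₂) ≈ 2.173 rad (124.5°).
Interpolate at f = 1/2 with slerp weights a = sin((1−f)δ)/sin δ ≈ 1.074, b = sin(fδ)/sin δ ≈ 1.074.
p = a·p₁ + b·p₂ ≈ (0.236, -0.649, -0.723); φ = arcsin(p_z) ≈ -46.34°, λ = atan2(p_y, p_x) ≈ -70.00°.

≈ (46°S, 70°W)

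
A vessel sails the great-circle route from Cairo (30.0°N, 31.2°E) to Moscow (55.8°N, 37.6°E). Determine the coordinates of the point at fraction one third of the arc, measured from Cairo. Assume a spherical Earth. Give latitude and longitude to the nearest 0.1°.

Write both endpoints as unit vectors p₁, p₂ with components (cos φ cos λ, cos φ sin λ, sin φ).
The central angle between the endpoints is δ = arccos(p₁·p₂) ≈ 0.457 rad (26.2°).
Interpolate at f = 1/3 with slerp weights a = sin((1−f)δ)/sin δ ≈ 0.680, b = sin(fδ)/sin δ ≈ 0.344.
p = a·p₁ + b·p₂ ≈ (0.657, 0.423, 0.624); φ = arcsin(p_z) ≈ 38.63°, λ = atan2(p_y, p_x) ≈ 32.78°.

≈ 38.6°N, 32.8°E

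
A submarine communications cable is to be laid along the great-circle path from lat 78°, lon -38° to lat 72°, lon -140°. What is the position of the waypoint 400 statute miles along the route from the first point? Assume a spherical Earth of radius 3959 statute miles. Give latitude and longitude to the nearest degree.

≈ lat 81°, lon -66°

Write both endpoints as unit vectors p₁, p₂ with components (cos φ cos λ, cos φ sin λ, sin φ).
The central angle between the endpoints is δ = arccos(p₁·p₂) ≈ 0.411 rad (23.5°). The total great-circle distance is δ·R ≈ 0.411 × 3959 ≈ 1625 mi, so the target fraction is f = 400/1625 ≈ 0.246.
Interpolate at f ≈ 0.246 with slerp weights a = sin((1−f)δ)/sin δ ≈ 0.763, b = sin(fδ)/sin δ ≈ 0.253.
p = a·p₁ + b·p₂ ≈ (0.065, -0.148, 0.987); φ = arcsin(p_z) ≈ 80.70°, λ = atan2(p_y, p_x) ≈ -66.21°.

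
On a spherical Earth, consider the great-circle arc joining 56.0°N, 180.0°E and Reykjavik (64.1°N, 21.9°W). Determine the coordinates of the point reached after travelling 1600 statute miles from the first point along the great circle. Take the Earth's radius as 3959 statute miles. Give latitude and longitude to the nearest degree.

Write both endpoints as unit vectors p₁, p₂ with components (cos φ cos λ, cos φ sin λ, sin φ).
The central angle between the endpoints is δ = arccos(p₁·p₂) ≈ 1.025 rad (58.7°). The total great-circle distance is δ·R ≈ 1.025 × 3959 ≈ 4058 mi, so the target fraction is f = 1600/4058 ≈ 0.394.
Interpolate at f ≈ 0.394 with slerp weights a = sin((1−f)δ)/sin δ ≈ 0.681, b = sin(fδ)/sin δ ≈ 0.460.
p = a·p₁ + b·p₂ ≈ (-0.194, -0.075, 0.978); φ = arcsin(p_z) ≈ 77.99°, λ = atan2(p_y, p_x) ≈ -158.89°.

≈ 78°N, 159°W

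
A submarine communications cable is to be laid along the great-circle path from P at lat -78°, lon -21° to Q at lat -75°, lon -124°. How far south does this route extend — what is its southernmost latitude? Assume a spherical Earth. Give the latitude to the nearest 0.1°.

The great circle lies in the plane with unit normal n̂ = (p₁ × p₂)/|p₁ × p₂|.
Here n̂_z ≈ -0.145; the vertex latitude is φ_max = arccos|n̂_z| ≈ 81.6°.
Check via Clairaut: cos φ_max = |cos φ₁| · sin C = cos(78.0°)·sin(135.6°) ≈ 0.145, again giving ≈ 81.6°.

≈ -81.6°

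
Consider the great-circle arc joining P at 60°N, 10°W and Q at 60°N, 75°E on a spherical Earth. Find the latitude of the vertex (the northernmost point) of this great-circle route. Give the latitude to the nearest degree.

≈ 67°N

The great circle lies in the plane with unit normal n̂ = (p₁ × p₂)/|p₁ × p₂|.
Here n̂_z ≈ +0.392; the vertex latitude is φ_max = arccos|n̂_z| ≈ 66.9°.
Check via Clairaut: cos φ_max = |cos φ₁| · sin C = cos(60.0°)·sin(51.6°) ≈ 0.392, again giving ≈ 66.9°.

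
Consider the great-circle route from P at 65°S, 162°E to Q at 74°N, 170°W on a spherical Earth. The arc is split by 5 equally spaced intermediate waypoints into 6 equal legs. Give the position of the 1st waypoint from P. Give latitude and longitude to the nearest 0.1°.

Write both endpoints as unit vectors p₁, p₂ with components (cos φ cos λ, cos φ sin λ, sin φ).
The central angle between the endpoints is δ = arccos(p₁·p₂) ≈ 2.447 rad (140.2°).
Interpolate at f = 1/6 with slerp weights a = sin((1−f)δ)/sin δ ≈ 1.394, b = sin(fδ)/sin δ ≈ 0.620.
p = a·p₁ + b·p₂ ≈ (-0.729, 0.152, -0.668); φ = arcsin(p_z) ≈ -41.90°, λ = atan2(p_y, p_x) ≈ 168.18°.

≈ 41.9°S, 168.2°E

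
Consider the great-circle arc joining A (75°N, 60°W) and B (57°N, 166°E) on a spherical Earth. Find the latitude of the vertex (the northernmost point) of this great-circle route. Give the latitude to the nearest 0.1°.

The great circle lies in the plane with unit normal n̂ = (p₁ × p₂)/|p₁ × p₂|.
Here n̂_z ≈ -0.144; the vertex latitude is φ_max = arccos|n̂_z| ≈ 81.7°.
Check via Clairaut: cos φ_max = |cos φ₁| · sin C = cos(75.0°)·sin(33.9°) ≈ 0.144, again giving ≈ 81.7°.

≈ 81.7°N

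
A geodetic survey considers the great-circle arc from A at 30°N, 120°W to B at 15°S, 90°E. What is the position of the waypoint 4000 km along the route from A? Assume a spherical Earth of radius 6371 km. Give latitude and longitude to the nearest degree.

From cos δ = sin φ₁ sin φ₂ + cos φ₁ cos φ₂ cos Δλ, the central angle is δ ≈ 2.594 rad (148.6°). The total great-circle distance is δ·R ≈ 2.594 × 6371 ≈ 16527 km, so the target fraction is f = 4000/16527 ≈ 0.242.
Interpolate at f ≈ 0.242 with slerp weights a = sin((1−f)δ)/sin δ ≈ 1.773, b = sin(fδ)/sin δ ≈ 1.129.
p = a·p₁ + b·p₂ ≈ (-0.768, -0.240, 0.594); φ = arcsin(p_z) ≈ 36.47°, λ = atan2(p_y, p_x) ≈ -162.67°.

≈ 36°N, 163°W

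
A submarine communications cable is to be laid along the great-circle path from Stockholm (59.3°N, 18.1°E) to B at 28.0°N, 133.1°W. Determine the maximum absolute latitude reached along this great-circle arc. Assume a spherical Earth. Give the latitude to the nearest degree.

≈ 77°N

The great circle lies in the plane with unit normal n̂ = (p₁ × p₂)/|p₁ × p₂|.
Here n̂_z ≈ -0.217; the vertex latitude is φ_max = arccos|n̂_z| ≈ 77.5°.
Check via Clairaut: cos φ_max = |cos φ₁| · sin C = cos(59.3°)·sin(25.2°) ≈ 0.217, again giving ≈ 77.5°.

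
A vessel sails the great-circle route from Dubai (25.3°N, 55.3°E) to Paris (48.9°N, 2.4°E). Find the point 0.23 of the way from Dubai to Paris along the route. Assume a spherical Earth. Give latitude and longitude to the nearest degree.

≈ 33°N, 46°E

Convert each endpoint to a unit vector on the sphere (x = cos φ cos λ, y = cos φ sin λ, z = sin φ).
The central angle between the endpoints is δ = arccos(p₁·p₂) ≈ 0.822 rad (47.1°).
Interpolate at f = 0.23 with slerp weights a = sin((1−f)δ)/sin δ ≈ 0.808, b = sin(fδ)/sin δ ≈ 0.257.
p = a·p₁ + b·p₂ ≈ (0.584, 0.607, 0.538); φ = arcsin(p_z) ≈ 32.58°, λ = atan2(p_y, p_x) ≈ 46.11°.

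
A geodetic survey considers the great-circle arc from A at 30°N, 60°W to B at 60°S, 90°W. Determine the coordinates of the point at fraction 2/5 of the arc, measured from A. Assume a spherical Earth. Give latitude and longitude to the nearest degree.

Write both endpoints as unit vectors p₁, p₂ with components (cos φ cos λ, cos φ sin λ, sin φ).
The central angle between the endpoints is δ = arccos(p₁·p₂) ≈ 1.629 rad (93.3°).
Interpolate at f = 2/5 with slerp weights a = sin((1−f)δ)/sin δ ≈ 0.830, b = sin(fδ)/sin δ ≈ 0.607.
p = a·p₁ + b·p₂ ≈ (0.360, -0.927, -0.111); φ = arcsin(p_z) ≈ -6.36°, λ = atan2(p_y, p_x) ≈ -68.79°.

≈ 6°S, 69°W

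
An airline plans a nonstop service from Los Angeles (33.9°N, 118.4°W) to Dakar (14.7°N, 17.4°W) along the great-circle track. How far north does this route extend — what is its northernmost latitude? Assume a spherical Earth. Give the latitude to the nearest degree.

≈ 38°N

The great circle lies in the plane with unit normal n̂ = (p₁ × p₂)/|p₁ × p₂|.
Here n̂_z ≈ +0.788; the vertex latitude is φ_max = arccos|n̂_z| ≈ 38.0°.
Check via Clairaut: cos φ_max = |cos φ₁| · sin C = cos(33.9°)·sin(71.7°) ≈ 0.788, again giving ≈ 38.0°.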